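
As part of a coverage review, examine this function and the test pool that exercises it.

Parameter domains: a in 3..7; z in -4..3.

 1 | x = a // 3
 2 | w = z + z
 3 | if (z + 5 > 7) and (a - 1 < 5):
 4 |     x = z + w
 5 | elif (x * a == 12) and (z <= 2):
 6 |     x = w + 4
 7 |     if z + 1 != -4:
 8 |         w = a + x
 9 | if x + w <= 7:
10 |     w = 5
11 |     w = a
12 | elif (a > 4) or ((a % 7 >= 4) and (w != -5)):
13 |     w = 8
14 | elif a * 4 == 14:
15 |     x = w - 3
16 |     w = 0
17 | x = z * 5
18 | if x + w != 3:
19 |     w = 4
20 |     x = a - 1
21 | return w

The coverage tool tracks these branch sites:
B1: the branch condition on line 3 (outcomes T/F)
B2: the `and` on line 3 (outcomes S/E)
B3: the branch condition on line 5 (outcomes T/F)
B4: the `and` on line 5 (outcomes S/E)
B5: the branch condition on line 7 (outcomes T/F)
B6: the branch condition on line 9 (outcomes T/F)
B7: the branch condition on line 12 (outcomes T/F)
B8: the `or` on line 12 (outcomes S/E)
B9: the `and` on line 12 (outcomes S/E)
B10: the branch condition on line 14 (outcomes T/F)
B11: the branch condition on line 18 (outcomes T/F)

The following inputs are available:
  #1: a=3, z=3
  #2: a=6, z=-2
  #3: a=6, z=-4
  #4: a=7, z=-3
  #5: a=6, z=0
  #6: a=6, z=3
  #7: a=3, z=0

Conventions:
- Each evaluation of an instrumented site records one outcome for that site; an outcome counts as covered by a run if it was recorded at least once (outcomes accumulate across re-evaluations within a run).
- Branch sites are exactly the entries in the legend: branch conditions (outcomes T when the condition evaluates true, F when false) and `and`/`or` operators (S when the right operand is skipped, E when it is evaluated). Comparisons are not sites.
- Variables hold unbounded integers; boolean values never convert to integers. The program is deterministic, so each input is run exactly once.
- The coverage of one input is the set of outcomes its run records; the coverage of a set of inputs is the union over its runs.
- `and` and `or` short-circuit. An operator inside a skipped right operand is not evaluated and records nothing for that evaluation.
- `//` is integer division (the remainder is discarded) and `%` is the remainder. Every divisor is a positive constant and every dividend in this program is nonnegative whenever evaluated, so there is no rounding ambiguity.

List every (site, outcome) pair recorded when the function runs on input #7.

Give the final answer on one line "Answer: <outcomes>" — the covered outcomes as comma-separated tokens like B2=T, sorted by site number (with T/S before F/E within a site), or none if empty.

Simulating input #7 (a=3, z=0) step by step:
  B2->S, B1->F, B4->S, B3->F, B6->T, B11->F
collecting distinct outcomes: B1=F, B2=S, B3=F, B4=S, B6=T, B11=F

Answer: B1=F, B2=S, B3=F, B4=S, B6=T, B11=F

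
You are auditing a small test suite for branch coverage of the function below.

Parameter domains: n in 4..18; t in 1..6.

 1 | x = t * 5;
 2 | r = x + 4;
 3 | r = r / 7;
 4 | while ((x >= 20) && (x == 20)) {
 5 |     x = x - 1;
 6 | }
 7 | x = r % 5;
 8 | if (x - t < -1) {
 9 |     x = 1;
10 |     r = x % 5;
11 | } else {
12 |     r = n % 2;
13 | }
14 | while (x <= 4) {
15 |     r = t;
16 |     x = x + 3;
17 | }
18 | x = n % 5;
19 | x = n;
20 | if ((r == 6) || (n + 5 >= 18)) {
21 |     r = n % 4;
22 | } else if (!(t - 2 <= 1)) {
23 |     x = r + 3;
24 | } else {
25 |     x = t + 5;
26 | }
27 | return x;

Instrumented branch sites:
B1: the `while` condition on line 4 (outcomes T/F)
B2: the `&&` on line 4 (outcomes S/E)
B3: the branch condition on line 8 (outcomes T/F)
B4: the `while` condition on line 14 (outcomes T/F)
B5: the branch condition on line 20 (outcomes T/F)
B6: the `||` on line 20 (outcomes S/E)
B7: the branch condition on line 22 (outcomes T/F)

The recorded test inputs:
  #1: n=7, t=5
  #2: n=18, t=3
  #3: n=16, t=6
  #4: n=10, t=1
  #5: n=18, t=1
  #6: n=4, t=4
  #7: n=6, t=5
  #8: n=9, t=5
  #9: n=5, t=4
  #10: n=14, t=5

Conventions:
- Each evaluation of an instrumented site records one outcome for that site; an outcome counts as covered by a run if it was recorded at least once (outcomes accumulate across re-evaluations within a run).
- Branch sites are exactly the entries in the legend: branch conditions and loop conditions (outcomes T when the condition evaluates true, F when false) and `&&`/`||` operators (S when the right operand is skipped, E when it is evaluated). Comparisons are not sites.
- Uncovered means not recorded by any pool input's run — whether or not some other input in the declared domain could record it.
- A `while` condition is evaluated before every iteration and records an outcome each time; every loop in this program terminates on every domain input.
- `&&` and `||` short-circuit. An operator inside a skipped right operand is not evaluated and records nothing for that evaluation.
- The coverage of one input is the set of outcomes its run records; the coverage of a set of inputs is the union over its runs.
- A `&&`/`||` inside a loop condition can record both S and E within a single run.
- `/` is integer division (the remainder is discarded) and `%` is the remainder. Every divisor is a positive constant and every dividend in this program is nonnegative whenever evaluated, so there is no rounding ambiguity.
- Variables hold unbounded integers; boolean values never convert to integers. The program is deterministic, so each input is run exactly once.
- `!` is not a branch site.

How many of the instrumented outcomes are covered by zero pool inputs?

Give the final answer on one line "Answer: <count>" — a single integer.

input #1, n=7, t=5: events B2->E, B1->F, B3->F, B4->T, B4->F, B6->E, B5->F, B7->T; outcomes B1=F, B2=E, B3=F, B4=T, B4=F, B5=F, B6=E, B7=T
input #2, n=18, t=3: events B2->S, B1->F, B3->F, B4->T, B4->F, B6->E, B5->T; outcomes B1=F, B2=S, B3=F, B4=T, B4=F, B5=T, B6=E
input #3, n=16, t=6: events B2->E, B1->F, B3->T, B4->T, B4->T, B4->F, B6->S, B5->T; outcomes B1=F, B2=E, B3=T, B4=T, B4=F, B5=T, B6=S
input #4, n=10, t=1: events B2->S, B1->F, B3->F, B4->T, B4->T, B4->F, B6->E, B5->F, B7->F; outcomes B1=F, B2=S, B3=F, B4=T, B4=F, B5=F, B6=E, B7=F
input #5, n=18, t=1: events B2->S, B1->F, B3->F, B4->T, B4->T, B4->F, B6->E, B5->T; outcomes B1=F, B2=S, B3=F, B4=T, B4=F, B5=T, B6=E
input #6, n=4, t=4: events B2->E, B1->T, B2->S, B1->F, B3->F, B4->T, B4->F, B6->E, B5->F, B7->T; outcomes B1=T, B1=F, B2=S, B2=E, B3=F, B4=T, B4=F, B5=F, B6=E, B7=T
input #7, n=6, t=5: events B2->E, B1->F, B3->F, B4->T, B4->F, B6->E, B5->F, B7->T; outcomes B1=F, B2=E, B3=F, B4=T, B4=F, B5=F, B6=E, B7=T
input #8, n=9, t=5: events B2->E, B1->F, B3->F, B4->T, B4->F, B6->E, B5->F, B7->T; outcomes B1=F, B2=E, B3=F, B4=T, B4=F, B5=F, B6=E, B7=T
input #9, n=5, t=4: events B2->E, B1->T, B2->S, B1->F, B3->F, B4->T, B4->F, B6->E, B5->F, B7->T; outcomes B1=T, B1=F, B2=S, B2=E, B3=F, B4=T, B4=F, B5=F, B6=E, B7=T
input #10, n=14, t=5: events B2->E, B1->F, B3->F, B4->T, B4->F, B6->E, B5->T; outcomes B1=F, B2=E, B3=F, B4=T, B4=F, B5=T, B6=E
union over the pool: B1=T, B1=F, B2=S, B2=E, B3=T, B3=F, B4=T, B4=F, B5=T, B5=F, B6=S, B6=E, B7=T, B7=F
uncovered (0 of 14): none

Answer: 0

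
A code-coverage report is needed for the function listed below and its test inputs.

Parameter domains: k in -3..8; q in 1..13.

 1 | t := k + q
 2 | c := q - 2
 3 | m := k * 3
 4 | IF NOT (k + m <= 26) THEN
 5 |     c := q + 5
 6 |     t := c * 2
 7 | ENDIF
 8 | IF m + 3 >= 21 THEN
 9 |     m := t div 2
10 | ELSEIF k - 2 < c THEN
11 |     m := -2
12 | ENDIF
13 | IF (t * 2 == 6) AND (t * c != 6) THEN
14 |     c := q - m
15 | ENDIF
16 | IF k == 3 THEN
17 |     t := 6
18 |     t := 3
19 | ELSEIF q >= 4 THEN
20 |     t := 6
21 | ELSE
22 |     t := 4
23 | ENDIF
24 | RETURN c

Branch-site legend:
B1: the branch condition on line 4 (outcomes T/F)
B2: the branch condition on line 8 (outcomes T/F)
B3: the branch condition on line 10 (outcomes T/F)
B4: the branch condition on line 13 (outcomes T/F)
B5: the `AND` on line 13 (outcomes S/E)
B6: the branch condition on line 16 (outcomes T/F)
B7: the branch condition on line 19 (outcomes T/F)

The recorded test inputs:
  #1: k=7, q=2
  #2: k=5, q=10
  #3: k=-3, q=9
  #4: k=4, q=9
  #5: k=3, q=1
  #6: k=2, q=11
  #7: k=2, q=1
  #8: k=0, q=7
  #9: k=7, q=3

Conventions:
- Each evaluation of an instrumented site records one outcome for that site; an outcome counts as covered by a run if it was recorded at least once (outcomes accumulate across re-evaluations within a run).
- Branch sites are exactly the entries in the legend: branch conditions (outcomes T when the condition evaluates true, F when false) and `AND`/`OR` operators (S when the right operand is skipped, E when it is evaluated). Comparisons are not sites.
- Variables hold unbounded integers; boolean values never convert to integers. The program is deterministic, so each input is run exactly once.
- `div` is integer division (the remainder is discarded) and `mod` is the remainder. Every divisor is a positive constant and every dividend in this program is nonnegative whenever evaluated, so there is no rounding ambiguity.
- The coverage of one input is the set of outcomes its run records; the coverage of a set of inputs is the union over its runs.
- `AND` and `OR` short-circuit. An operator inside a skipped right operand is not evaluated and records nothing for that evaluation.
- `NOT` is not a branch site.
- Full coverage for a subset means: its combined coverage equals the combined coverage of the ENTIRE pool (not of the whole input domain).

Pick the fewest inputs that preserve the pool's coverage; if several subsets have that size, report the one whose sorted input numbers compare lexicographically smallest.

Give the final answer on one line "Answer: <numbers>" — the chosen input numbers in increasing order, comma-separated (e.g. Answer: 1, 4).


input #1, k=7, q=2: events B1->T, B2->T, B5->S, B4->F, B6->F, B7->F; outcomes B1=T, B2=T, B4=F, B5=S, B6=F, B7=F
input #2, k=5, q=10: events B1->F, B2->F, B3->T, B5->S, B4->F, B6->F, B7->T; outcomes B1=F, B2=F, B3=T, B4=F, B5=S, B6=F, B7=T
input #3, k=-3, q=9: events B1->F, B2->F, B3->T, B5->S, B4->F, B6->F, B7->T; outcomes B1=F, B2=F, B3=T, B4=F, B5=S, B6=F, B7=T
input #4, k=4, q=9: events B1->F, B2->F, B3->T, B5->S, B4->F, B6->F, B7->T; outcomes B1=F, B2=F, B3=T, B4=F, B5=S, B6=F, B7=T
input #5, k=3, q=1: events B1->F, B2->F, B3->F, B5->S, B4->F, B6->T; outcomes B1=F, B2=F, B3=F, B4=F, B5=S, B6=T
input #6, k=2, q=11: events B1->F, B2->F, B3->T, B5->S, B4->F, B6->F, B7->T; outcomes B1=F, B2=F, B3=T, B4=F, B5=S, B6=F, B7=T
input #7, k=2, q=1: events B1->F, B2->F, B3->F, B5->E, B4->T, B6->F, B7->F; outcomes B1=F, B2=F, B3=F, B4=T, B5=E, B6=F, B7=F
input #8, k=0, q=7: events B1->F, B2->F, B3->T, B5->S, B4->F, B6->F, B7->T; outcomes B1=F, B2=F, B3=T, B4=F, B5=S, B6=F, B7=T
input #9, k=7, q=3: events B1->T, B2->T, B5->S, B4->F, B6->F, B7->F; outcomes B1=T, B2=T, B4=F, B5=S, B6=F, B7=F
pool-wide coverage (14 outcomes): B1=T, B1=F, B2=T, B2=F, B3=T, B3=F, B4=T, B4=F, B5=S, B5=E, B6=T, B6=F, B7=T, B7=F
size 1 is not enough: best union over all size-1 subsets is 7/14
size 2 is not enough: best union over all size-2 subsets is 11/14
size 3 is not enough: best union over all size-3 subsets is 13/14
at size 4, {1, 2, 5, 7} reaches all 14 outcomes; every lexicographically earlier size-4 subset fails
Answer: 1, 2, 5, 7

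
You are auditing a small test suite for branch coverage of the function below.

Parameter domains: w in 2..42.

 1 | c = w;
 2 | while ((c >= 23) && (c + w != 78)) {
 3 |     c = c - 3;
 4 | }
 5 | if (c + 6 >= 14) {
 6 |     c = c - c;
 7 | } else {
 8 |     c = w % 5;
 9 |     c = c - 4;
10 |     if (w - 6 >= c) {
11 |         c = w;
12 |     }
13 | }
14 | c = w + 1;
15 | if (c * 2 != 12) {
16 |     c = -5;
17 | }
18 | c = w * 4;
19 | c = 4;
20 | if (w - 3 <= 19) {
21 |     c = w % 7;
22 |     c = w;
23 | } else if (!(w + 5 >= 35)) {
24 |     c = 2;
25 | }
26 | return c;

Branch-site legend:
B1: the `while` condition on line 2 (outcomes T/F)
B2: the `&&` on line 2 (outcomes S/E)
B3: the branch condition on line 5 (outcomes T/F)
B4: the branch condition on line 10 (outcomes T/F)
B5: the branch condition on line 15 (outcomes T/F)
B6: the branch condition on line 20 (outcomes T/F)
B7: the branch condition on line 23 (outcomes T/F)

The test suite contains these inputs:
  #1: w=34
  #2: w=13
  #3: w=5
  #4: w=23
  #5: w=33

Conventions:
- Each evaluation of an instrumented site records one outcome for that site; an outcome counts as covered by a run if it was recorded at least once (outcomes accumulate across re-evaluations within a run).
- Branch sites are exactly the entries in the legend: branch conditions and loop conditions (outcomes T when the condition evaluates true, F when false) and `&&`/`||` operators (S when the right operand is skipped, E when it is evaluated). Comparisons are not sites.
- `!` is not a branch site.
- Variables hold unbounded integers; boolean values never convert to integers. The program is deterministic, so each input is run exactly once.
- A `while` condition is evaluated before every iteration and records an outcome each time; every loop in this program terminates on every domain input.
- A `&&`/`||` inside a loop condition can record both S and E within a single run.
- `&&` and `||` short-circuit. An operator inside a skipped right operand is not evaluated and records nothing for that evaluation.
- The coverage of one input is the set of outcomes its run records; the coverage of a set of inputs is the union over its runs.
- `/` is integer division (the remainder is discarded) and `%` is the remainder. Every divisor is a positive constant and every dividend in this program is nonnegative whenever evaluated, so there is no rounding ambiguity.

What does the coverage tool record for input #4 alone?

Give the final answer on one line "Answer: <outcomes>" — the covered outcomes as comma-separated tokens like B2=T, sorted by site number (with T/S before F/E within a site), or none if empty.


Event log for input #4 (w=23):
  B2->E, B1->T, B2->S, B1->F, B3->T, B5->T, B6->F, B7->T
distinct outcomes covered: B1=T, B1=F, B2=S, B2=E, B3=T, B5=T, B6=F, B7=T
Answer: B1=T, B1=F, B2=S, B2=E, B3=T, B5=T, B6=F, B7=T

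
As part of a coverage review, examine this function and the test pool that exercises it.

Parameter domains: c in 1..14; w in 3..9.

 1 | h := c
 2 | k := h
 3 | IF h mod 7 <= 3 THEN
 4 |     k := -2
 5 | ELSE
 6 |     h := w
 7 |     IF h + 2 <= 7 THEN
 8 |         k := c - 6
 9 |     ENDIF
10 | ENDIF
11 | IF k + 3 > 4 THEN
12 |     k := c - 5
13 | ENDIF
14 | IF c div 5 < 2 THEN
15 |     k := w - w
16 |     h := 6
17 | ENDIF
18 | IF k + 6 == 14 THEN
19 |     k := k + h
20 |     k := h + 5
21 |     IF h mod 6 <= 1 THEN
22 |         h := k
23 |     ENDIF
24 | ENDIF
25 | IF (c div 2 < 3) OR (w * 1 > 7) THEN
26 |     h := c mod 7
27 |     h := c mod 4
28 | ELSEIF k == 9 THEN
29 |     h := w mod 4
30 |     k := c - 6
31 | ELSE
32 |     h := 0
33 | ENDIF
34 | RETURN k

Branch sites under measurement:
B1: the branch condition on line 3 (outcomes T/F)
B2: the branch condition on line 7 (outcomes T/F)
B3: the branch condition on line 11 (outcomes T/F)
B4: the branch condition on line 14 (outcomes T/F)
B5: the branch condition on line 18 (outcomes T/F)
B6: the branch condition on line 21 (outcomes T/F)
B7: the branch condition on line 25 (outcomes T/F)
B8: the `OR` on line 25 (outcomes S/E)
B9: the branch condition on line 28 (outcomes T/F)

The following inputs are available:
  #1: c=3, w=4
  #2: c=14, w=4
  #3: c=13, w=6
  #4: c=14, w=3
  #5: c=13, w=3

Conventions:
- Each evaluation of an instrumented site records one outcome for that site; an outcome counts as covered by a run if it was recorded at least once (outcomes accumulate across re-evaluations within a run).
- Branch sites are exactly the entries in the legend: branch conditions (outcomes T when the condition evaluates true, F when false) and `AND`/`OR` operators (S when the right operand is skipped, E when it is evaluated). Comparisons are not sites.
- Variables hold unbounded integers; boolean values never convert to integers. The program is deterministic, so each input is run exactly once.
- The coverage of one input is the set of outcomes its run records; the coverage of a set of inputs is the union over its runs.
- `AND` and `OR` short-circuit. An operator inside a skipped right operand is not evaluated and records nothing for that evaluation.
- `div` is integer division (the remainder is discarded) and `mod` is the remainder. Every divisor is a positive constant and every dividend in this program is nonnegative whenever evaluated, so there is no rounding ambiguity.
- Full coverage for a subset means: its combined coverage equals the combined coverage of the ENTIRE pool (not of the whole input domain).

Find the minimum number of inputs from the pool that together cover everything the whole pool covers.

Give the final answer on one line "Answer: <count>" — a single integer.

run #1 (c=3, w=4) runs B1->T, B3->F, B4->T, B5->F, B8->S, B7->T; records B1=T, B3=F, B4=T, B5=F, B7=T, B8=S
run #2 (c=14, w=4) runs B1->T, B3->F, B4->F, B5->F, B8->E, B7->F, B9->F; records B1=T, B3=F, B4=F, B5=F, B7=F, B8=E, B9=F
run #3 (c=13, w=6) runs B1->F, B2->F, B3->T, B4->F, B5->T, B6->T, B8->E, B7->F, B9->F; records B1=F, B2=F, B3=T, B4=F, B5=T, B6=T, B7=F, B8=E, B9=F
run #4 (c=14, w=3) runs B1->T, B3->F, B4->F, B5->F, B8->E, B7->F, B9->F; records B1=T, B3=F, B4=F, B5=F, B7=F, B8=E, B9=F
run #5 (c=13, w=3) runs B1->F, B2->T, B3->T, B4->F, B5->T, B6->F, B8->E, B7->F, B9->F; records B1=F, B2=T, B3=T, B4=F, B5=T, B6=F, B7=F, B8=E, B9=F
union over all inputs: B1=T, B1=F, B2=T, B2=F, B3=T, B3=F, B4=T, B4=F, B5=T, B5=F, B6=T, B6=F, B7=T, B7=F, B8=S, B8=E, B9=F (17 outcomes)
every size-1 subset falls short of the 17 outcomes (best: 9/17)
every size-2 subset falls short of the 17 outcomes (best: 15/17)
the canonical winner is {1, 3, 5}: size 3, full 17-outcome coverage, earliest index list among size-3 covers

Answer: 3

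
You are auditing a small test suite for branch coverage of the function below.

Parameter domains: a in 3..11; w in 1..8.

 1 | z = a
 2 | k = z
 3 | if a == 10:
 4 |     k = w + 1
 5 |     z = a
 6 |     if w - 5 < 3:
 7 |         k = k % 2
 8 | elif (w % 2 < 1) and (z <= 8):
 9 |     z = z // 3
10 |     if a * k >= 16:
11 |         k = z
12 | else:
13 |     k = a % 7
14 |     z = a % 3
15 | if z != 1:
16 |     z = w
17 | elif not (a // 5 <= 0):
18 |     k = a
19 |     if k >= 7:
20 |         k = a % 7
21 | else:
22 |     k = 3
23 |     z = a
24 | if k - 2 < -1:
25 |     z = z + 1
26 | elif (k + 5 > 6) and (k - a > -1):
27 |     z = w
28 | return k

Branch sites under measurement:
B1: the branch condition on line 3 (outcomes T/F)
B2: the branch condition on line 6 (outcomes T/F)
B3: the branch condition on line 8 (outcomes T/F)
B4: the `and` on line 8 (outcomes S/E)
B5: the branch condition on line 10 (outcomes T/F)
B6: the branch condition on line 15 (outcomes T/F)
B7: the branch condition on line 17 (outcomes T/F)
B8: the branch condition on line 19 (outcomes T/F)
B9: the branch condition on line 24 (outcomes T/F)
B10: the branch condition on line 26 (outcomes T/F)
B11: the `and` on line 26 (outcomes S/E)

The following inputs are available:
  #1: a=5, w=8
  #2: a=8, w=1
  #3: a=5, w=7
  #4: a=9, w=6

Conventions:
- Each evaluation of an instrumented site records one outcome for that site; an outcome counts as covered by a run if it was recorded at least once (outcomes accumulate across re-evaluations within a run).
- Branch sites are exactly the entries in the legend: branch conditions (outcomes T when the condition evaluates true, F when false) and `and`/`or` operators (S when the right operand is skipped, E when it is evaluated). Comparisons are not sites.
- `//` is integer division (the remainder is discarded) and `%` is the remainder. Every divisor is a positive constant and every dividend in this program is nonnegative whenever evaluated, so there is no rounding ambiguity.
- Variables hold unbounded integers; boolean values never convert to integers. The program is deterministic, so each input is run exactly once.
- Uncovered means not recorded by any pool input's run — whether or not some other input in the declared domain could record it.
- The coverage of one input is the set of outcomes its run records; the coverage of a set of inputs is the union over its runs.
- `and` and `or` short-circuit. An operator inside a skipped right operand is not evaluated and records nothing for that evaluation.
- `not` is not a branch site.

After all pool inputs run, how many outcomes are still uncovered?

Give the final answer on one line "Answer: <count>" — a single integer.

input #1, a=5, w=8: events B1->F, B4->E, B3->T, B5->T, B6->F, B7->T, B8->F, B9->F, B11->E, B10->T; outcomes B1=F, B3=T, B4=E, B5=T, B6=F, B7=T, B8=F, B9=F, B10=T, B11=E
input #2, a=8, w=1: events B1->F, B4->S, B3->F, B6->T, B9->F, B11->S, B10->F; outcomes B1=F, B3=F, B4=S, B6=T, B9=F, B10=F, B11=S
input #3, a=5, w=7: events B1->F, B4->S, B3->F, B6->T, B9->F, B11->E, B10->T; outcomes B1=F, B3=F, B4=S, B6=T, B9=F, B10=T, B11=E
input #4, a=9, w=6: events B1->F, B4->E, B3->F, B6->T, B9->F, B11->E, B10->F; outcomes B1=F, B3=F, B4=E, B6=T, B9=F, B10=F, B11=E
union over the pool: B1=F, B3=T, B3=F, B4=S, B4=E, B5=T, B6=T, B6=F, B7=T, B8=F, B9=F, B10=T, B10=F, B11=S, B11=E
uncovered (7 of 22): B1=T, B2=T, B2=F, B5=F, B7=F, B8=T, B9=T

Answer: 7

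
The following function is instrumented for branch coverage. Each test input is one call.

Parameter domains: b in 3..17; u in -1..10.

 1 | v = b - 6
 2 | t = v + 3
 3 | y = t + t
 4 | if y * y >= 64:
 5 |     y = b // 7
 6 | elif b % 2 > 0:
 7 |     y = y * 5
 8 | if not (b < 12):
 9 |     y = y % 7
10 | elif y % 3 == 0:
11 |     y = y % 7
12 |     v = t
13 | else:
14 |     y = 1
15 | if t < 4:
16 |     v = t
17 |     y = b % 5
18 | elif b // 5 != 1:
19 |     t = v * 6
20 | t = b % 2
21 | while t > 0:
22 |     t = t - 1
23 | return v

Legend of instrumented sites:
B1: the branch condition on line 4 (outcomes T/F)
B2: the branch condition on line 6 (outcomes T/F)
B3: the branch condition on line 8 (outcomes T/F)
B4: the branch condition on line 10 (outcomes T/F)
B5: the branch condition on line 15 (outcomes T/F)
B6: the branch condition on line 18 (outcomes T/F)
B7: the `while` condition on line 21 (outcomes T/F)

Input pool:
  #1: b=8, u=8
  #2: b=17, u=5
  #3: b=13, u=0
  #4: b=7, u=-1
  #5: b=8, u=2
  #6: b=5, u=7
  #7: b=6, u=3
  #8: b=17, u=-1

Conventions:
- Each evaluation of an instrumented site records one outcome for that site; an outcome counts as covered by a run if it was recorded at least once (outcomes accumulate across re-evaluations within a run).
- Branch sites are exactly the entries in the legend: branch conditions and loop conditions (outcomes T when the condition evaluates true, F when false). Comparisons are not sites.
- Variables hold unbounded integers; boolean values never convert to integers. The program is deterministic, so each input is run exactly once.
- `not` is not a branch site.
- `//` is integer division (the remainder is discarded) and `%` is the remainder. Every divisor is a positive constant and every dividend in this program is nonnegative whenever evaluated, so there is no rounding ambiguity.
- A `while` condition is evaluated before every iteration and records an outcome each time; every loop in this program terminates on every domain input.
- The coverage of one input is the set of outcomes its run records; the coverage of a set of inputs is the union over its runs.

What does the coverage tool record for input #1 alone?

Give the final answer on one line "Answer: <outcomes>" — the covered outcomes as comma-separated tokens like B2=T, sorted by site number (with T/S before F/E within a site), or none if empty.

Running input #1 (b=8, u=8), event by event:
  B1->T, B3->F, B4->F, B5->F, B6->F, B7->F
as a set, this run covers: B1=T, B3=F, B4=F, B5=F, B6=F, B7=F

Answer: B1=T, B3=F, B4=F, B5=F, B6=F, B7=F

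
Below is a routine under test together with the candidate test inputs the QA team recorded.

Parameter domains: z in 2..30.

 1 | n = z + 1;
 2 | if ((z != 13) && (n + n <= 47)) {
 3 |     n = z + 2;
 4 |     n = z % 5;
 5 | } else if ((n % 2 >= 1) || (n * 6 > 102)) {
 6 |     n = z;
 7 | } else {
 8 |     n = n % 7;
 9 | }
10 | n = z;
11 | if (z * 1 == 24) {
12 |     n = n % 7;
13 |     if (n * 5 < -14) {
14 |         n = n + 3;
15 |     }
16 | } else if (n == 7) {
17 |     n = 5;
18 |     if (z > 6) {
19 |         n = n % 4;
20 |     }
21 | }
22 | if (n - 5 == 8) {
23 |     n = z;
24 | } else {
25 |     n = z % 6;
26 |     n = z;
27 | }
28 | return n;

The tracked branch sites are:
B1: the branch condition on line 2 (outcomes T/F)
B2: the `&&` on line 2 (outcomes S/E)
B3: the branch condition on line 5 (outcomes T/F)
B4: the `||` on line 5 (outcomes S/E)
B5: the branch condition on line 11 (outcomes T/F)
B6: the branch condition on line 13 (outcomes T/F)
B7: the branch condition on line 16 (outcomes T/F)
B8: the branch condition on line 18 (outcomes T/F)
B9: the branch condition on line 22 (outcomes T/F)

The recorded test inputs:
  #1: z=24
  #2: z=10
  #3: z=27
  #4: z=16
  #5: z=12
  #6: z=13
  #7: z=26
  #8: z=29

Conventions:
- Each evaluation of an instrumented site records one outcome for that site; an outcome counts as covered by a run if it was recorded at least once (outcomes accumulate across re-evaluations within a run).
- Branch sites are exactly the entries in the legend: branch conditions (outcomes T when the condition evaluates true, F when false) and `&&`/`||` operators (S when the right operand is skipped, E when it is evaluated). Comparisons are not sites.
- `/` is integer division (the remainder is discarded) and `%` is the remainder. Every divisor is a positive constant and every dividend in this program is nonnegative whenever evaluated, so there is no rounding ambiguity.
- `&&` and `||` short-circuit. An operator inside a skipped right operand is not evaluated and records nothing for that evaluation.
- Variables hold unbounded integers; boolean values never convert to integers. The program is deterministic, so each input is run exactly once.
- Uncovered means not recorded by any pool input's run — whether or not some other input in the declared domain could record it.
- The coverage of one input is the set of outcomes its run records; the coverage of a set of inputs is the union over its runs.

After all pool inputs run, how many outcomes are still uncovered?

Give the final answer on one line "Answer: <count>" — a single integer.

#1 (z=24) -> B2->E, B1->F, B4->S, B3->T, B5->T, B6->F, B9->F; covered: B1=F, B2=E, B3=T, B4=S, B5=T, B6=F, B9=F
#2 (z=10) -> B2->E, B1->T, B5->F, B7->F, B9->F; covered: B1=T, B2=E, B5=F, B7=F, B9=F
#3 (z=27) -> B2->E, B1->F, B4->E, B3->T, B5->F, B7->F, B9->F; covered: B1=F, B2=E, B3=T, B4=E, B5=F, B7=F, B9=F
#4 (z=16) -> B2->E, B1->T, B5->F, B7->F, B9->F; covered: B1=T, B2=E, B5=F, B7=F, B9=F
#5 (z=12) -> B2->E, B1->T, B5->F, B7->F, B9->F; covered: B1=T, B2=E, B5=F, B7=F, B9=F
#6 (z=13) -> B2->S, B1->F, B4->E, B3->F, B5->F, B7->F, B9->T; covered: B1=F, B2=S, B3=F, B4=E, B5=F, B7=F, B9=T
#7 (z=26) -> B2->E, B1->F, B4->S, B3->T, B5->F, B7->F, B9->F; covered: B1=F, B2=E, B3=T, B4=S, B5=F, B7=F, B9=F
#8 (z=29) -> B2->E, B1->F, B4->E, B3->T, B5->F, B7->F, B9->F; covered: B1=F, B2=E, B3=T, B4=E, B5=F, B7=F, B9=F
union over the pool: B1=T, B1=F, B2=S, B2=E, B3=T, B3=F, B4=S, B4=E, B5=T, B5=F, B6=F, B7=F, B9=T, B9=F
uncovered (4 of 18): B6=T, B7=T, B8=T, B8=F

Answer: 4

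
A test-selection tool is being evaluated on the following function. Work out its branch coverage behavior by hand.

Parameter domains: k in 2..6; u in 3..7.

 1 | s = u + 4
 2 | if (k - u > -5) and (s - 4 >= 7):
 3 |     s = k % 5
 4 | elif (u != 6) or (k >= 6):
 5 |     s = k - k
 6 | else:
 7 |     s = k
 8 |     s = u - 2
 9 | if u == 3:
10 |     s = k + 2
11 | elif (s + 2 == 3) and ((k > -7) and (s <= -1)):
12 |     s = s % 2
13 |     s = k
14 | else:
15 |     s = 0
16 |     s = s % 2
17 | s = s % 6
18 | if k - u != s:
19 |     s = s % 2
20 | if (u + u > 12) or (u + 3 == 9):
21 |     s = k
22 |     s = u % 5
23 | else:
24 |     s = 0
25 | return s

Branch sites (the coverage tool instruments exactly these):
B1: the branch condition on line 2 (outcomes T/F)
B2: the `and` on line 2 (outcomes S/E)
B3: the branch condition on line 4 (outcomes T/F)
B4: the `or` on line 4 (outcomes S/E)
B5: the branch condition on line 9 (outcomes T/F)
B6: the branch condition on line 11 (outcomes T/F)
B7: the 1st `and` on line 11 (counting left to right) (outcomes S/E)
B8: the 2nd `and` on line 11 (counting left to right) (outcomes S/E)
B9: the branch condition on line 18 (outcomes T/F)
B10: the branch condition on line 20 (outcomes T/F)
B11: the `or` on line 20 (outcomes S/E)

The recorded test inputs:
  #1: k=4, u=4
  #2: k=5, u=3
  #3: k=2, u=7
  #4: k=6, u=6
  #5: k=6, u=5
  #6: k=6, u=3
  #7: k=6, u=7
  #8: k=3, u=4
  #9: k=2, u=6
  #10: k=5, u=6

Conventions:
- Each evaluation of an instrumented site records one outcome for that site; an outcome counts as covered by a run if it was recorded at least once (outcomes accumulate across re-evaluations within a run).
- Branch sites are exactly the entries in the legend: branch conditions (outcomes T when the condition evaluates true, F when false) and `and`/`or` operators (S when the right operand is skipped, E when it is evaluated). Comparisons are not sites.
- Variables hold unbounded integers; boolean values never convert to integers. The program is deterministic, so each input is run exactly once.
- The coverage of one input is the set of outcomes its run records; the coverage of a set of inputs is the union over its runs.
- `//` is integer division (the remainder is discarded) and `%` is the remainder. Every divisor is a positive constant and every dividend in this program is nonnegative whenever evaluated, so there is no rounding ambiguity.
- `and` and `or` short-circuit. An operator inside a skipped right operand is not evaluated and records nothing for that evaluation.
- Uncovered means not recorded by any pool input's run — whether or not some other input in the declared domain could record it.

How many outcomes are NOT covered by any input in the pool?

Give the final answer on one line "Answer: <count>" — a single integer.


run #1 (k=4, u=4) runs B2->E, B1->F, B4->S, B3->T, B5->F, B7->S, B6->F, B9->F, B11->E, B10->F; records B1=F, B2=E, B3=T, B4=S, B5=F, B6=F, B7=S, B9=F, B10=F, B11=E
run #2 (k=5, u=3) runs B2->E, B1->F, B4->S, B3->T, B5->T, B9->T, B11->E, B10->F; records B1=F, B2=E, B3=T, B4=S, B5=T, B9=T, B10=F, B11=E
run #3 (k=2, u=7) runs B2->S, B1->F, B4->S, B3->T, B5->F, B7->S, B6->F, B9->T, B11->S, B10->T; records B1=F, B2=S, B3=T, B4=S, B5=F, B6=F, B7=S, B9=T, B10=T, B11=S
run #4 (k=6, u=6) runs B2->E, B1->F, B4->E, B3->T, B5->F, B7->S, B6->F, B9->F, B11->E, B10->T; records B1=F, B2=E, B3=T, B4=E, B5=F, B6=F, B7=S, B9=F, B10=T, B11=E
run #5 (k=6, u=5) runs B2->E, B1->F, B4->S, B3->T, B5->F, B7->S, B6->F, B9->T, B11->E, B10->F; records B1=F, B2=E, B3=T, B4=S, B5=F, B6=F, B7=S, B9=T, B10=F, B11=E
run #6 (k=6, u=3) runs B2->E, B1->F, B4->S, B3->T, B5->T, B9->T, B11->E, B10->F; records B1=F, B2=E, B3=T, B4=S, B5=T, B9=T, B10=F, B11=E
run #7 (k=6, u=7) runs B2->E, B1->T, B5->F, B7->E, B8->E, B6->F, B9->T, B11->S, B10->T; records B1=T, B2=E, B5=F, B6=F, B7=E, B8=E, B9=T, B10=T, B11=S
run #8 (k=3, u=4) runs B2->E, B1->F, B4->S, B3->T, B5->F, B7->S, B6->F, B9->T, B11->E, B10->F; records B1=F, B2=E, B3=T, B4=S, B5=F, B6=F, B7=S, B9=T, B10=F, B11=E
run #9 (k=2, u=6) runs B2->E, B1->F, B4->E, B3->F, B5->F, B7->S, B6->F, B9->T, B11->E, B10->T; records B1=F, B2=E, B3=F, B4=E, B5=F, B6=F, B7=S, B9=T, B10=T, B11=E
run #10 (k=5, u=6) runs B2->E, B1->F, B4->E, B3->F, B5->F, B7->S, B6->F, B9->T, B11->E, B10->T; records B1=F, B2=E, B3=F, B4=E, B5=F, B6=F, B7=S, B9=T, B10=T, B11=E
union over the pool: B1=T, B1=F, B2=S, B2=E, B3=T, B3=F, B4=S, B4=E, B5=T, B5=F, B6=F, B7=S, B7=E, B8=E, B9=T, B9=F, B10=T, B10=F, B11=S, B11=E
uncovered (2 of 22): B6=T, B8=S
Answer: 2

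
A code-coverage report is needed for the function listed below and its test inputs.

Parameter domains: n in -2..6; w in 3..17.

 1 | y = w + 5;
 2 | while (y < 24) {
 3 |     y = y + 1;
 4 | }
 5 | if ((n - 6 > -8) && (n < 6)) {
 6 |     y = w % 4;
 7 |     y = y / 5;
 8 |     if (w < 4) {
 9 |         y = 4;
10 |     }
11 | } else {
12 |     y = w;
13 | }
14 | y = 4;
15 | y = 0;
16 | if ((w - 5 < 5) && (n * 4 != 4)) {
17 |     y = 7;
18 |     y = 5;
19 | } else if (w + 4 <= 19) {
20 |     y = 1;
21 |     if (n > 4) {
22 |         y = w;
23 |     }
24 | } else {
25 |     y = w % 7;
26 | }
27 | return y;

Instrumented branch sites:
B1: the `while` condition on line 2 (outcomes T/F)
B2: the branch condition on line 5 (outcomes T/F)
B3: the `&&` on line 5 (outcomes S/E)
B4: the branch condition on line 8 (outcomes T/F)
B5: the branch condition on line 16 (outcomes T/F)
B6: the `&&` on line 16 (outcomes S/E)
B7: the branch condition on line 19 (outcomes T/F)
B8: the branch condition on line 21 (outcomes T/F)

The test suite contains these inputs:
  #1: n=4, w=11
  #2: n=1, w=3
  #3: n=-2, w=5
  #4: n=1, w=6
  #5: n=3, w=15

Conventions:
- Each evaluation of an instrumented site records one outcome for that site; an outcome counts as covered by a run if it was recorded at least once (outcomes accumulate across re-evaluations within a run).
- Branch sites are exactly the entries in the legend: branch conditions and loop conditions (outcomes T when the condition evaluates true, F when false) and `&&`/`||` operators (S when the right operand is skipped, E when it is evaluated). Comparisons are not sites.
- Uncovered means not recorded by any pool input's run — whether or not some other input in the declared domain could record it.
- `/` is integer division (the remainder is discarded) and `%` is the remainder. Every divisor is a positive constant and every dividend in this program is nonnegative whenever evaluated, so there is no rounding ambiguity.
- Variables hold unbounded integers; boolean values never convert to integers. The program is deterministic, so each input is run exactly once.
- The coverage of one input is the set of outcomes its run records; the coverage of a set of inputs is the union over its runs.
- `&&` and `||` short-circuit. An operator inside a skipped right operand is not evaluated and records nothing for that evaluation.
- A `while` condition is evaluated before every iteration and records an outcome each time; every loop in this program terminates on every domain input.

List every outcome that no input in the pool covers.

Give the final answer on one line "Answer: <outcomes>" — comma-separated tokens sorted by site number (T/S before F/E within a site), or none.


test 1 (n=4, w=11) fires B1->T, B1->T, B1->T, B1->T, B1->T, B1->T, B1->T, B1->T, B1->F, B3->E, B2->T, B4->F, B6->S, B5->F, ...; hits B1=T, B1=F, B2=T, B3=E, B4=F, B5=F, B6=S, B7=T, B8=F
test 2 (n=1, w=3) fires B1->T, B1->T, B1->T, B1->T, B1->T, B1->T, B1->T, B1->T, B1->T, B1->T, B1->T, B1->T, B1->T, B1->T, ...; hits B1=T, B1=F, B2=T, B3=E, B4=T, B5=F, B6=E, B7=T, B8=F
test 3 (n=-2, w=5) fires B1->T, B1->T, B1->T, B1->T, B1->T, B1->T, B1->T, B1->T, B1->T, B1->T, B1->T, B1->T, B1->T, B1->T, ...; hits B1=T, B1=F, B2=F, B3=S, B5=T, B6=E
test 4 (n=1, w=6) fires B1->T, B1->T, B1->T, B1->T, B1->T, B1->T, B1->T, B1->T, B1->T, B1->T, B1->T, B1->T, B1->T, B1->F, ...; hits B1=T, B1=F, B2=T, B3=E, B4=F, B5=F, B6=E, B7=T, B8=F
test 5 (n=3, w=15) fires B1->T, B1->T, B1->T, B1->T, B1->F, B3->E, B2->T, B4->F, B6->S, B5->F, B7->T, B8->F; hits B1=T, B1=F, B2=T, B3=E, B4=F, B5=F, B6=S, B7=T, B8=F
union over the pool: B1=T, B1=F, B2=T, B2=F, B3=S, B3=E, B4=T, B4=F, B5=T, B5=F, B6=S, B6=E, B7=T, B8=F
uncovered (2 of 16): B7=F, B8=T
Answer: B7=F, B8=T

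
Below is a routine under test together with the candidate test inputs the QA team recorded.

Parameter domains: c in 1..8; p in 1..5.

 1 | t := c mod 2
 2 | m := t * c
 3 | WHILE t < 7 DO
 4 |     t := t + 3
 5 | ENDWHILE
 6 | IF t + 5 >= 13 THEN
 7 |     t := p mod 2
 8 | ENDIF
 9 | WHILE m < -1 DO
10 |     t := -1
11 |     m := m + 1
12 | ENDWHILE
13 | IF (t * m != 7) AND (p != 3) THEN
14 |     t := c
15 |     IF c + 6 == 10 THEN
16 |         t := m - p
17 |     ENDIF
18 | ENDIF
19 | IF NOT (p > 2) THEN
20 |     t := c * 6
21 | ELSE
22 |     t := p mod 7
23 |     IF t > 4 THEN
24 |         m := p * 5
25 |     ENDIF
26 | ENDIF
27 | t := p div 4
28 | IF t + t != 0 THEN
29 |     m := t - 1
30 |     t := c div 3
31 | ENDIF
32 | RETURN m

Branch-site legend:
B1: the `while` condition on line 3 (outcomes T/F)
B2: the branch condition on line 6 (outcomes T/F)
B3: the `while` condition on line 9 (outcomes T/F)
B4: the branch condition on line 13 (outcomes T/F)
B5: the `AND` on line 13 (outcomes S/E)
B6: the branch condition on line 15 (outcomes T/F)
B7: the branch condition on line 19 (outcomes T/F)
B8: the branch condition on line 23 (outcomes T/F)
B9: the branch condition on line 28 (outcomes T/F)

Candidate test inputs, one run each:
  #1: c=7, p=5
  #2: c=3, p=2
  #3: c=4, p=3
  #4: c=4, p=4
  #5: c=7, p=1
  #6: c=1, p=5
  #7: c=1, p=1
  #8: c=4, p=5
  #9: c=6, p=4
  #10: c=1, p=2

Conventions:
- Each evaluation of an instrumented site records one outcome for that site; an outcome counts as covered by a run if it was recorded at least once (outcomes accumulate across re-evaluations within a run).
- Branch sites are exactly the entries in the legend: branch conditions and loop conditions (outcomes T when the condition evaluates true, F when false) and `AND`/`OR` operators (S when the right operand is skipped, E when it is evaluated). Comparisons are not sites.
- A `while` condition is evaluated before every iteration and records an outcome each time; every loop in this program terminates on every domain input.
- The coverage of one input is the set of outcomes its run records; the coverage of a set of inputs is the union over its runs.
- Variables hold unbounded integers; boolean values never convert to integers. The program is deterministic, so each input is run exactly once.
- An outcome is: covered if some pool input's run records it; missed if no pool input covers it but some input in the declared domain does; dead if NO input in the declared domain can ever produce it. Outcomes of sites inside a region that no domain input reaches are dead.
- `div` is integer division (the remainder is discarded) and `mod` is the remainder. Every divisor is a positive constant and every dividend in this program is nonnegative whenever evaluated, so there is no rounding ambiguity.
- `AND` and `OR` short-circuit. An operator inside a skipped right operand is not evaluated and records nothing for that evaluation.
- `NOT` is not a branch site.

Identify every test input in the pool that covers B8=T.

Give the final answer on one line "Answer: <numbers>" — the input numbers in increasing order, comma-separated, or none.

input #1 (c=7, p=5): produces B8=T
input #2 (c=3, p=2): does not produce B8=T
input #3 (c=4, p=3): does not produce B8=T
input #4 (c=4, p=4): does not produce B8=T
input #5 (c=7, p=1): does not produce B8=T
input #6 (c=1, p=5): produces B8=T
input #7 (c=1, p=1): does not produce B8=T
input #8 (c=4, p=5): produces B8=T
input #9 (c=6, p=4): does not produce B8=T
input #10 (c=1, p=2): does not produce B8=T

Answer: 1, 6, 8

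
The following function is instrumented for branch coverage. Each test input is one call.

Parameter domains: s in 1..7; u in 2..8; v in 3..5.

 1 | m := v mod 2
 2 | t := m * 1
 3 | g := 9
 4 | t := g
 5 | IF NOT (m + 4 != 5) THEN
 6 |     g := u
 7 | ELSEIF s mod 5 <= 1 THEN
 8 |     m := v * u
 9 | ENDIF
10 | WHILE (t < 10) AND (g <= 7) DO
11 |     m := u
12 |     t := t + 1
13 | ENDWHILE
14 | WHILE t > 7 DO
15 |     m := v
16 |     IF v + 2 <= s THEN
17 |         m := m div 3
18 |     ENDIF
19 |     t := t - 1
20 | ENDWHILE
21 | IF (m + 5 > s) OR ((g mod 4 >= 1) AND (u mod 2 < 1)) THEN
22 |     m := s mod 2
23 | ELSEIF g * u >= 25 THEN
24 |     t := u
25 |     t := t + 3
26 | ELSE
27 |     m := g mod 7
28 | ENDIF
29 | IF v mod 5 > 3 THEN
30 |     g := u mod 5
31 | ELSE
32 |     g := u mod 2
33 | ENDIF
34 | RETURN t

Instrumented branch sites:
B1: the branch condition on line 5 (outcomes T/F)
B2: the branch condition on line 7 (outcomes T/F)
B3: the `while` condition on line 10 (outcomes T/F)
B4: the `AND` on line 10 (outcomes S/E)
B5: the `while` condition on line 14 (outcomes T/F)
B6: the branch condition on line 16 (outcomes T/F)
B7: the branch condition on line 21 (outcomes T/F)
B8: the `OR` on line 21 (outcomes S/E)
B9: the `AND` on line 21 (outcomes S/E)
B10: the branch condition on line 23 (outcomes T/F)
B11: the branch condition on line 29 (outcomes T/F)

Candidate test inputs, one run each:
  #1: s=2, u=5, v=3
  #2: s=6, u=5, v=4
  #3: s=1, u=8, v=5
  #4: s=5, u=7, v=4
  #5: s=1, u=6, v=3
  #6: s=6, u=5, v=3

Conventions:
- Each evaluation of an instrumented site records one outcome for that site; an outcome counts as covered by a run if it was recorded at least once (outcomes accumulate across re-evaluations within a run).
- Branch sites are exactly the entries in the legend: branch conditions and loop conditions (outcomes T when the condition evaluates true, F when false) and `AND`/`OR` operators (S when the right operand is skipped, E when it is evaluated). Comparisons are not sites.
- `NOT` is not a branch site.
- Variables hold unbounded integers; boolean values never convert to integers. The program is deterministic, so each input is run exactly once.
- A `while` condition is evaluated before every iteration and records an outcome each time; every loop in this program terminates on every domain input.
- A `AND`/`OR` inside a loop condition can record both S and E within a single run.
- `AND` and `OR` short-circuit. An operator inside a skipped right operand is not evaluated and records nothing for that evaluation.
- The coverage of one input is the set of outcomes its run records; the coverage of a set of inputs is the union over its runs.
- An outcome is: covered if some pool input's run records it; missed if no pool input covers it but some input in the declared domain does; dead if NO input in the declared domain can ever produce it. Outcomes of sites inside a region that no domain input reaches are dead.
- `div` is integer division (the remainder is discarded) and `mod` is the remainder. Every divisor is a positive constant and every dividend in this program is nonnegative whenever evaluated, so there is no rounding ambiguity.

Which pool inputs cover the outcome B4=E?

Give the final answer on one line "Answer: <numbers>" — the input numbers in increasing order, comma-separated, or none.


input #1 (s=2, u=5, v=3): hits B4=E
input #2 (s=6, u=5, v=4): hits B4=E
input #3 (s=1, u=8, v=5): hits B4=E
input #4 (s=5, u=7, v=4): hits B4=E
input #5 (s=1, u=6, v=3): hits B4=E
input #6 (s=6, u=5, v=3): hits B4=E
Answer: 1, 2, 3, 4, 5, 6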